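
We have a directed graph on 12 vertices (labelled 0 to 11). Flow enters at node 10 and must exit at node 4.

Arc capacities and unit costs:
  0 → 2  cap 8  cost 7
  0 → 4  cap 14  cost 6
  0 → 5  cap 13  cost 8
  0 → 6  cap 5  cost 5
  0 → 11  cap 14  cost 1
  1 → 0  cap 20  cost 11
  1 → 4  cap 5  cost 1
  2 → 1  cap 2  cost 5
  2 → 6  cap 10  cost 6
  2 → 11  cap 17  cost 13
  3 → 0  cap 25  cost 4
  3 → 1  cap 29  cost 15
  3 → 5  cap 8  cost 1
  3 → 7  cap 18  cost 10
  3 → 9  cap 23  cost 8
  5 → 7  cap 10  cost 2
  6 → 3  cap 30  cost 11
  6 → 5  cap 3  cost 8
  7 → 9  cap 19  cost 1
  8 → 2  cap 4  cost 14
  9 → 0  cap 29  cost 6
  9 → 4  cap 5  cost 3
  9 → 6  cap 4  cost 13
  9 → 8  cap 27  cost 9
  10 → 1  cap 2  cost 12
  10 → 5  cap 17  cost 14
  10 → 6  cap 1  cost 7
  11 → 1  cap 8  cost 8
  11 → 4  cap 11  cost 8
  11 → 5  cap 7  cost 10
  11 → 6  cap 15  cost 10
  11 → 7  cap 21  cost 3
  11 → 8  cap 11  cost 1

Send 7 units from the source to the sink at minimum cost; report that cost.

Minimum cost for 7 units: 126

shortest-cost path #1: 10→1→4 push 2 @ unit cost 13 (adds 26)
shortest-cost path #2: 10→5→7→9→4 push 5 @ unit cost 20 (adds 100)
total cost = 126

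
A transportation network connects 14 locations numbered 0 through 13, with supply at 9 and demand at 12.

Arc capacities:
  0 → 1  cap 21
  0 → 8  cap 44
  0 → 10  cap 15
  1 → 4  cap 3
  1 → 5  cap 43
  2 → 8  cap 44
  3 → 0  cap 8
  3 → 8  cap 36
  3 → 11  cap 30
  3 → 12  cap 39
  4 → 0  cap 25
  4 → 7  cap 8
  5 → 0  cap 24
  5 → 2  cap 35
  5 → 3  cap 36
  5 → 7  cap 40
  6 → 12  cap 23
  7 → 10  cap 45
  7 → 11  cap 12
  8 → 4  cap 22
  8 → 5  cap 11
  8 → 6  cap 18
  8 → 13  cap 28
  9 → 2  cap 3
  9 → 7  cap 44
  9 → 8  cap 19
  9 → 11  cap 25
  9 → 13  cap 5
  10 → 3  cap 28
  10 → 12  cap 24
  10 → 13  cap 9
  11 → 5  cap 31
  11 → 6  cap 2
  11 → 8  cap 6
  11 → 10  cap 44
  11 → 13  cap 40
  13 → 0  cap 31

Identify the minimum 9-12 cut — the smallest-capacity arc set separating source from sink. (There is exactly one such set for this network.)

Min-cut arcs: {(3,12), (8,6), (10,12), (11,6)} (total capacity 83)

augment #1: 9→7→10→12 push 24
augment #2: 9→8→6→12 push 18
augment #3: 9→11→6→12 push 2
augment #4: 9→7→10→3→12 push 20
augment #5: 9→8→5→3→12 push 1
augment #6: 9→11→5→3→12 push 18
max flow = 83; residual-reachable set from 9 gives S-side
cut edges (S→T): {(3,12), (8,6), (10,12), (11,6)} total cap 83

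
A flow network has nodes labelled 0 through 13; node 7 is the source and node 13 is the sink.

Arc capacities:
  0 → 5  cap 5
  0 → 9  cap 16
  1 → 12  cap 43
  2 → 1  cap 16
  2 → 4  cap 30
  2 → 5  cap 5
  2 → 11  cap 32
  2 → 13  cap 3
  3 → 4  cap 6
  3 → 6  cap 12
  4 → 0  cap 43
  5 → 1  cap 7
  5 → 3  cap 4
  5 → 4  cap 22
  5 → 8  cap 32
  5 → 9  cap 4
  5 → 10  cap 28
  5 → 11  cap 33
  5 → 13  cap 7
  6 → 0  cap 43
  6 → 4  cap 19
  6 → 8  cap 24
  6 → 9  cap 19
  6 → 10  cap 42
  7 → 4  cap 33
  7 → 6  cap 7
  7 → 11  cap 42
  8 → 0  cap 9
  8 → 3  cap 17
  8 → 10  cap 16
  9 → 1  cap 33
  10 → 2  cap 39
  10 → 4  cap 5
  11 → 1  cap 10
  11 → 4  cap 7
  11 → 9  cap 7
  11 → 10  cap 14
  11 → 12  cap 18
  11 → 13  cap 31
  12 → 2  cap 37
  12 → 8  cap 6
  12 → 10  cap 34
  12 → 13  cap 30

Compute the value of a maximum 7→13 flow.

Maximum flow value: 70

augment #1: 7→11→13 bottleneck 31, total now 31
augment #2: 7→11→12→13 bottleneck 11, total now 42
augment #3: 7→4→0→5→13 bottleneck 5, total now 47
augment #4: 7→6→10→2→13 bottleneck 3, total now 50
augment #5: 7→6→9→1→12→13 bottleneck 4, total now 54
augment #6: 7→4→0→9→1→12→13 bottleneck 15, total now 69
augment #7: 7→4→0→9→1→12→2→5→13 bottleneck 1, total now 70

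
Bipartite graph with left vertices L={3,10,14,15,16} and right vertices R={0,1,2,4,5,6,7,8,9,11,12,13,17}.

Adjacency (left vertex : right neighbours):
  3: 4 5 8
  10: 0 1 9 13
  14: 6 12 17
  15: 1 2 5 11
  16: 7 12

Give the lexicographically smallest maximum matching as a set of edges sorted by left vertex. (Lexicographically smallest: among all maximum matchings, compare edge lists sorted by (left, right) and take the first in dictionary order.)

Lex-smallest maximum matching: {(3,4), (10,0), (14,6), (15,1), (16,7)}

|M| = 5 (so the lex-smallest maximum matching has 5 edges)
process left vertices in ascending order; for each, take the smallest-labelled available neighbour that still permits 5 edges overall, or leave it unmatched if none does
lex-smallest matching: {3-4, 10-0, 14-6, 15-1, 16-7}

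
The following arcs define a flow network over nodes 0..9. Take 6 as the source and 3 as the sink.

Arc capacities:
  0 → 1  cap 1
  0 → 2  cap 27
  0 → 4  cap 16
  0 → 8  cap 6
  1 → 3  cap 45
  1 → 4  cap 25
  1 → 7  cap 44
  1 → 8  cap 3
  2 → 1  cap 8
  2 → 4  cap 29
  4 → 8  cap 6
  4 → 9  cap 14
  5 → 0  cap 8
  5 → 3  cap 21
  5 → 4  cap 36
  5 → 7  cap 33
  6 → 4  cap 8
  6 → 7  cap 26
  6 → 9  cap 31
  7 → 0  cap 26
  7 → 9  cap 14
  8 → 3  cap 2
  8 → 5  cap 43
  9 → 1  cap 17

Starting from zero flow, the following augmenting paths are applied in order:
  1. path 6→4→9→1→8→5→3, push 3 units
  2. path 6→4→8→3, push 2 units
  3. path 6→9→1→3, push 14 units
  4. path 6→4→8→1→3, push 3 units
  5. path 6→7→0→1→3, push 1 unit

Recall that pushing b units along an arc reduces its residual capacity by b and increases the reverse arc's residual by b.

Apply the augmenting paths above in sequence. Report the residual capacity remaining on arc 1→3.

Residual capacity of (1,3): 27

after path 1 (6→4→9→1→8→5→3, push 3): res(1,3)=45
after path 2 (6→4→8→3, push 2): res(1,3)=45
after path 3 (6→9→1→3, push 14): res(1,3)=31
after path 4 (6→4→8→1→3, push 3): res(1,3)=28
after path 5 (6→7→0→1→3, push 1): res(1,3)=27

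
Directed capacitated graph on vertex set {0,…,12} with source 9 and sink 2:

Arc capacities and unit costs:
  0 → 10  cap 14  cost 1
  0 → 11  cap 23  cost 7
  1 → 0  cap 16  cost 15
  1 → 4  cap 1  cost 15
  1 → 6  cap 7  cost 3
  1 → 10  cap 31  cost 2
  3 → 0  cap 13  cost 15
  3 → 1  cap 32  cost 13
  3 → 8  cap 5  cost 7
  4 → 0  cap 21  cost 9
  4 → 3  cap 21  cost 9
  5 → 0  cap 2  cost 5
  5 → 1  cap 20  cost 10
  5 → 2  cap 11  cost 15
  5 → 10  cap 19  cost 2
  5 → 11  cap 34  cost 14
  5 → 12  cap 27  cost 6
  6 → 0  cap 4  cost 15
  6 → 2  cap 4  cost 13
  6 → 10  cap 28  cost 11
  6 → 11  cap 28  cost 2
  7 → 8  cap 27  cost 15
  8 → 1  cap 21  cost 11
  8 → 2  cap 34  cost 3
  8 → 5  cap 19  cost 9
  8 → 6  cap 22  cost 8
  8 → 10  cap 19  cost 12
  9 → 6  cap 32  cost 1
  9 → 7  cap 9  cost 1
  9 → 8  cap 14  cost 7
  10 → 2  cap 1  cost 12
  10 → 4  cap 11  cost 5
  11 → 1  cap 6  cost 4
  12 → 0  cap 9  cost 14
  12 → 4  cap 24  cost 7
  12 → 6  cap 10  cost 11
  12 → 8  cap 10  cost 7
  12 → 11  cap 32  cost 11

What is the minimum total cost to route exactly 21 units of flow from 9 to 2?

shortest-cost path #1: 9→8→2 push 14 @ unit cost 10 (adds 140)
shortest-cost path #2: 9→6→2 push 4 @ unit cost 14 (adds 56)
shortest-cost path #3: 9→7→8→2 push 3 @ unit cost 19 (adds 57)
total cost = 253

Minimum cost for 21 units: 253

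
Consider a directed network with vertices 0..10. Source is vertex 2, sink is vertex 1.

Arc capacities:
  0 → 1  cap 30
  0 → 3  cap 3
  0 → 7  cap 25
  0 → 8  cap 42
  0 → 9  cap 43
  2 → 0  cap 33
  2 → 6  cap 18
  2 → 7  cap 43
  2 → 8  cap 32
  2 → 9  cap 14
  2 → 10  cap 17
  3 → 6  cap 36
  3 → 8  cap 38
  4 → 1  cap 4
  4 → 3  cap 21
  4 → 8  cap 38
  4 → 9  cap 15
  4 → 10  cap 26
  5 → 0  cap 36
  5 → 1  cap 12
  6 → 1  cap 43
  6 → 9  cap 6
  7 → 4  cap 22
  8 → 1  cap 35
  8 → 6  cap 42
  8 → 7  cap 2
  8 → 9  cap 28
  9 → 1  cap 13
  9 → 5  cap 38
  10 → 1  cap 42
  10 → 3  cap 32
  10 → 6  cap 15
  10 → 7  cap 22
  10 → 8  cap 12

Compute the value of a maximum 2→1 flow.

Maximum flow value: 136

augment #1: 2→0→1 bottleneck 30, total now 30
augment #2: 2→6→1 bottleneck 18, total now 48
augment #3: 2→8→1 bottleneck 32, total now 80
augment #4: 2→9→1 bottleneck 13, total now 93
augment #5: 2→10→1 bottleneck 17, total now 110
augment #6: 2→0→8→1 bottleneck 3, total now 113
augment #7: 2→7→4→1 bottleneck 4, total now 117
augment #8: 2→9→5→1 bottleneck 1, total now 118
augment #9: 2→7→4→10→1 bottleneck 18, total now 136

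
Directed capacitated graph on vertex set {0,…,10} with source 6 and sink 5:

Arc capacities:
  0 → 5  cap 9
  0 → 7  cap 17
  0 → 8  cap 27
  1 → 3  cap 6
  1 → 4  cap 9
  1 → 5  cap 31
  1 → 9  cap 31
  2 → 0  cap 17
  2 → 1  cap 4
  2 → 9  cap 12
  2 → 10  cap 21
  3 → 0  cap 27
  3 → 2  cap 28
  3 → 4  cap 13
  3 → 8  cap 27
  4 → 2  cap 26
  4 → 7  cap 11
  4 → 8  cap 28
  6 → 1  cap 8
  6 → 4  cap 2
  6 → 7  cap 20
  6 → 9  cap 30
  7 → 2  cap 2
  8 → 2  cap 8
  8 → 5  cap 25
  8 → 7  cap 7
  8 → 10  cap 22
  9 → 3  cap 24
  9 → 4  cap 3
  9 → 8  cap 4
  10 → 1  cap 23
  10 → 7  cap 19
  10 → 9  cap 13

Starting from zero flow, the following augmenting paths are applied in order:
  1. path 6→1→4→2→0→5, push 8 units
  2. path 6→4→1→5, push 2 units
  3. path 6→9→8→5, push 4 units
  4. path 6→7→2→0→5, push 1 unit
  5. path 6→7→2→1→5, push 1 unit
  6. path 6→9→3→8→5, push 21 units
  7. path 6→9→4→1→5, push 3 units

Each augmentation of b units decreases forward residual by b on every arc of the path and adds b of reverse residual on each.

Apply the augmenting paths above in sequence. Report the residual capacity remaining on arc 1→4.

Residual capacity of (1,4): 6

after path 1 (6→1→4→2→0→5, push 8): res(1,4)=1
after path 2 (6→4→1→5, push 2): res(1,4)=3
after path 3 (6→9→8→5, push 4): res(1,4)=3
after path 4 (6→7→2→0→5, push 1): res(1,4)=3
after path 5 (6→7→2→1→5, push 1): res(1,4)=3
after path 6 (6→9→3→8→5, push 21): res(1,4)=3
after path 7 (6→9→4→1→5, push 3): res(1,4)=6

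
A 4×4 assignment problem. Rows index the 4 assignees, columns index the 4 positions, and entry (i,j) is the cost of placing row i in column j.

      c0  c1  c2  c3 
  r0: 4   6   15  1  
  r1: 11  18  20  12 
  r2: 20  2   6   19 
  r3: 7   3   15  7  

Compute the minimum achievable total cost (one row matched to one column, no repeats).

optimal assignment: row0→col3 (cost 1), row1→col0 (cost 11), row2→col2 (cost 6), row3→col1 (cost 3)
total = 1 + 11 + 6 + 3 = 21

Minimum assignment cost: 21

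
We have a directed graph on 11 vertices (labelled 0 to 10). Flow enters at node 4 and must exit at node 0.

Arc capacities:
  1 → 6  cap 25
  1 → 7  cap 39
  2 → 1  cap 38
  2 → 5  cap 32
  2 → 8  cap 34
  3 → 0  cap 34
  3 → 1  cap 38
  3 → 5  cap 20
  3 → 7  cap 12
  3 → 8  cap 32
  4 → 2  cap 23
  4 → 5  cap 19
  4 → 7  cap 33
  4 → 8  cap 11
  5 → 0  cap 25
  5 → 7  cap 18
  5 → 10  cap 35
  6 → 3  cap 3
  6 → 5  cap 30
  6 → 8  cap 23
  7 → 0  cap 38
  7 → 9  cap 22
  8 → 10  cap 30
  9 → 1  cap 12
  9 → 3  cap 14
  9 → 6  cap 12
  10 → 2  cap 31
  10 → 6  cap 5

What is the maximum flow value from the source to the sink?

augment #1: 4→5→0 bottleneck 19, total now 19
augment #2: 4→7→0 bottleneck 33, total now 52
augment #3: 4→2→5→0 bottleneck 6, total now 58
augment #4: 4→2→1→7→0 bottleneck 5, total now 63
augment #5: 4→2→1→6→3→0 bottleneck 3, total now 66
augment #6: 4→2→1→7→9→3→0 bottleneck 9, total now 75
augment #7: 4→8→10→2→1→7→9→3→0 bottleneck 5, total now 80

Maximum flow value: 80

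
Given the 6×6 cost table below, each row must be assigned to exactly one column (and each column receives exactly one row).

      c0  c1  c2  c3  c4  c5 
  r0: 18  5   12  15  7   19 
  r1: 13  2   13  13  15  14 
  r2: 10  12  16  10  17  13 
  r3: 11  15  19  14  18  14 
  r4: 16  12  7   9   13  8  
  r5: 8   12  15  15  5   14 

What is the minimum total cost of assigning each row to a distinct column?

Minimum assignment cost: 48

one of 2 optimal assignments: row0→col2 (cost 12), row1→col1 (cost 2), row2→col3 (cost 10), row3→col0 (cost 11), row4→col5 (cost 8), row5→col4 (cost 5)
total = 12 + 2 + 10 + 11 + 8 + 5 = 48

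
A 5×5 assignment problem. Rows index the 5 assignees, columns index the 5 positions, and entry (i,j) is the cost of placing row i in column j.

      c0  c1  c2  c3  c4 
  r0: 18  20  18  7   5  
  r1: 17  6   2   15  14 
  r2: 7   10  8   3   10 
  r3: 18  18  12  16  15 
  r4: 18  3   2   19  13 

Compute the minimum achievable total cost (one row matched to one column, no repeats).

Minimum assignment cost: 31

optimal assignment: row0→col4 (cost 5), row1→col2 (cost 2), row2→col3 (cost 3), row3→col0 (cost 18), row4→col1 (cost 3)
total = 5 + 2 + 3 + 18 + 3 = 31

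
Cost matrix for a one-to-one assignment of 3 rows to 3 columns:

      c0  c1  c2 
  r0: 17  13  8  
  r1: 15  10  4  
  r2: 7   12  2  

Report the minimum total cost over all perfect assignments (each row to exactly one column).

Minimum assignment cost: 24

optimal assignment: row0→col1 (cost 13), row1→col2 (cost 4), row2→col0 (cost 7)
total = 13 + 4 + 7 = 24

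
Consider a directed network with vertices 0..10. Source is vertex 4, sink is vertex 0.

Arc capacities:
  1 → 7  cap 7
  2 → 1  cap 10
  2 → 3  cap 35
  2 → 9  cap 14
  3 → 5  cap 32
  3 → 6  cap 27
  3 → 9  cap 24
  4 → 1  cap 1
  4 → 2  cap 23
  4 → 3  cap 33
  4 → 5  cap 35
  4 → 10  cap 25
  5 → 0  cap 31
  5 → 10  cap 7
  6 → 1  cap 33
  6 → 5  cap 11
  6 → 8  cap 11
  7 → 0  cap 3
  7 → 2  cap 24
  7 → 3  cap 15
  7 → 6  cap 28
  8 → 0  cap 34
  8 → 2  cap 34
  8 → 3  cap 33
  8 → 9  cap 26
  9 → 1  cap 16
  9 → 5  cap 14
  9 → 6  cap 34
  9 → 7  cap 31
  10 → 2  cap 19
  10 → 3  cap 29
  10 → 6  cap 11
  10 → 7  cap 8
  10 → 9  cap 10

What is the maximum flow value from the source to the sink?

augment #1: 4→5→0 bottleneck 31, total now 31
augment #2: 4→1→7→0 bottleneck 1, total now 32
augment #3: 4→10→7→0 bottleneck 2, total now 34
augment #4: 4→3→6→8→0 bottleneck 11, total now 45

Maximum flow value: 45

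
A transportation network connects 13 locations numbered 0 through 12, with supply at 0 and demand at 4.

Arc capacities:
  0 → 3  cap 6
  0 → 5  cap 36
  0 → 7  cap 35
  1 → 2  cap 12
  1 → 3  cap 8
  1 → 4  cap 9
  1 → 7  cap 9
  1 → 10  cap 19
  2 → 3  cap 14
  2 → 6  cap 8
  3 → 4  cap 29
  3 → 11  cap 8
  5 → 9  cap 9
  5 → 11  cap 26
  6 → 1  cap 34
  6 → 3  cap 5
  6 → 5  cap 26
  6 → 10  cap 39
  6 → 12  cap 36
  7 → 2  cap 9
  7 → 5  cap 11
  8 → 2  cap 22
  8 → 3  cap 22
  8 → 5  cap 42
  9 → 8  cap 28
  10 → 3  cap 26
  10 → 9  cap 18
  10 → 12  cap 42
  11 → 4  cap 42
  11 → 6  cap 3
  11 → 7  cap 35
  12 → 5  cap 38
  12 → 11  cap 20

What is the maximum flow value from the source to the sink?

Maximum flow value: 50

augment #1: 0→3→4 bottleneck 6, total now 6
augment #2: 0→5→11→4 bottleneck 26, total now 32
augment #3: 0→7→2→3→4 bottleneck 9, total now 41
augment #4: 0→5→9→8→3→4 bottleneck 9, total now 50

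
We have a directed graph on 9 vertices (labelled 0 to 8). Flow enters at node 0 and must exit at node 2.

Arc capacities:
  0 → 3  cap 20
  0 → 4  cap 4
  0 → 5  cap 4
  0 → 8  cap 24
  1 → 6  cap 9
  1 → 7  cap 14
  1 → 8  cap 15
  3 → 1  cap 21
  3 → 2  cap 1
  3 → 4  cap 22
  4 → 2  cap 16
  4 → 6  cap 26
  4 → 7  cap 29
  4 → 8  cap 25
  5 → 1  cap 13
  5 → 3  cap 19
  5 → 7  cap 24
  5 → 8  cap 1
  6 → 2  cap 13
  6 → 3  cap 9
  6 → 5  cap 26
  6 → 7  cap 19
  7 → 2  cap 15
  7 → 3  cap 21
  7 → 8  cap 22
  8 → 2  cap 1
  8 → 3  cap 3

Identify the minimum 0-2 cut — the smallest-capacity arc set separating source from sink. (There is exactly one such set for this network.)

Min-cut arcs: {(0,3), (0,4), (0,5), (8,2), (8,3)} (total capacity 32)

augment #1: 0→3→2 push 1
augment #2: 0→4→2 push 4
augment #3: 0→8→2 push 1
augment #4: 0→3→4→2 push 12
augment #5: 0→5→7→2 push 4
augment #6: 0→3→1→6→2 push 7
augment #7: 0→8→3→1→6→2 push 2
augment #8: 0→8→3→1→7→2 push 1
max flow = 32; residual-reachable set from 0 gives S-side
cut edges (S→T): {(0,3), (0,4), (0,5), (8,2), (8,3)} total cap 32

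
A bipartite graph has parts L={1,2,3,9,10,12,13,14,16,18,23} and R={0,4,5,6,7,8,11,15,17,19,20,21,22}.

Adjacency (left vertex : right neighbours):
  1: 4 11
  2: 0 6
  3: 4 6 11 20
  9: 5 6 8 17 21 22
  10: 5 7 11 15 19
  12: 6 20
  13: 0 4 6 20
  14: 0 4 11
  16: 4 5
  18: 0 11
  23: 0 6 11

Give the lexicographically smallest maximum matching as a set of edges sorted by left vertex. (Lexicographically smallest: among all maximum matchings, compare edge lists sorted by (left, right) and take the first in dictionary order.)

|M| = 8 (so the lex-smallest maximum matching has 8 edges)
process left vertices in ascending order; for each, take the smallest-labelled available neighbour that still permits 8 edges overall, or leave it unmatched if none does
lex-smallest matching: {1-4, 2-0, 3-6, 9-8, 10-7, 12-20, 14-11, 16-5}

Lex-smallest maximum matching: {(1,4), (2,0), (3,6), (9,8), (10,7), (12,20), (14,11), (16,5)}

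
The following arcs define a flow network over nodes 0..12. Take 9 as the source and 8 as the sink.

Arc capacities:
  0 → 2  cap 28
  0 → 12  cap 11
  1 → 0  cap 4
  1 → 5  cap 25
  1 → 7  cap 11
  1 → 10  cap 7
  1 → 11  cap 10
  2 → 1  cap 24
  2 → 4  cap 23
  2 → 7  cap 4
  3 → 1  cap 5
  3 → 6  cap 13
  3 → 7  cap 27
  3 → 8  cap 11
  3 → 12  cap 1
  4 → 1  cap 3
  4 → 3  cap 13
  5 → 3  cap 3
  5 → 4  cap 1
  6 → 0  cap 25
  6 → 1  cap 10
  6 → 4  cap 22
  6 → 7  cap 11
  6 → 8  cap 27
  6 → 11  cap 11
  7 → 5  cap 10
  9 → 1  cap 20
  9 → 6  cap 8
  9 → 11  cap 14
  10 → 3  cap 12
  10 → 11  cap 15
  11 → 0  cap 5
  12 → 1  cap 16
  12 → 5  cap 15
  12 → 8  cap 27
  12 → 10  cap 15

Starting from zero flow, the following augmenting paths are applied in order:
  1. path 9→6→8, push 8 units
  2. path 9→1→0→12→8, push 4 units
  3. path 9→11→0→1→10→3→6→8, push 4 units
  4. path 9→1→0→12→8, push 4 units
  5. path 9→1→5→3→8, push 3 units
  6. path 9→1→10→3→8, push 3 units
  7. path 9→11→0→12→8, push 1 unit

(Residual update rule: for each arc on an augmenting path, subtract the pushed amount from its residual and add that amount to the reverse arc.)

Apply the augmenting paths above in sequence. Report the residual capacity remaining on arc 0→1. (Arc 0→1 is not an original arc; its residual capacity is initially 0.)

Residual capacity of (0,1): 4

after path 1 (9→6→8, push 8): res(0,1)=0
after path 2 (9→1→0→12→8, push 4): res(0,1)=4
after path 3 (9→11→0→1→10→3→6→8, push 4): res(0,1)=0
after path 4 (9→1→0→12→8, push 4): res(0,1)=4
after path 5 (9→1→5→3→8, push 3): res(0,1)=4
after path 6 (9→1→10→3→8, push 3): res(0,1)=4
after path 7 (9→11→0→12→8, push 1): res(0,1)=4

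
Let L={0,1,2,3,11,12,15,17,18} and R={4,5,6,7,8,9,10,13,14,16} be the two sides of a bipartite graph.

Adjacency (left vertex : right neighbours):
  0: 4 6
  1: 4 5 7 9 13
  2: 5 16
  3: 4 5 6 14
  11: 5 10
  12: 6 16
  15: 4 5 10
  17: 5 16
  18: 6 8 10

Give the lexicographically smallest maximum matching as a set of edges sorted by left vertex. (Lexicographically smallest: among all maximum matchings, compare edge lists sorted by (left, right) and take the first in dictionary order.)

|M| = 8 (so the lex-smallest maximum matching has 8 edges)
process left vertices in ascending order; for each, take the smallest-labelled available neighbour that still permits 8 edges overall, or leave it unmatched if none does
lex-smallest matching: {0-4, 1-7, 2-5, 3-14, 11-10, 12-6, 17-16, 18-8}

Lex-smallest maximum matching: {(0,4), (1,7), (2,5), (3,14), (11,10), (12,6), (17,16), (18,8)}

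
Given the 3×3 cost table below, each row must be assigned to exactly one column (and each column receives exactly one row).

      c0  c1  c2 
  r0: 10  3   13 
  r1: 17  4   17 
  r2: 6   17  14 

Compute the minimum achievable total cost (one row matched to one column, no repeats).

Minimum assignment cost: 23

optimal assignment: row0→col2 (cost 13), row1→col1 (cost 4), row2→col0 (cost 6)
total = 13 + 4 + 6 = 23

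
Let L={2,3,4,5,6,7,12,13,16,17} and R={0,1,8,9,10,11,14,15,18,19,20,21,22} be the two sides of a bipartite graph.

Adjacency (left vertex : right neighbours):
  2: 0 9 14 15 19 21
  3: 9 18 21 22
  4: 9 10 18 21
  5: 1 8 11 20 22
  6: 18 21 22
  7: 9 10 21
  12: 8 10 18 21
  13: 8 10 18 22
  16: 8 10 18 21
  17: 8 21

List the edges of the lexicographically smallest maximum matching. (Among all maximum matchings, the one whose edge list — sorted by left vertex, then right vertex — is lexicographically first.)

Lex-smallest maximum matching: {(2,0), (3,9), (4,10), (5,1), (6,18), (7,21), (12,8), (13,22)}

|M| = 8 (so the lex-smallest maximum matching has 8 edges)
process left vertices in ascending order; for each, take the smallest-labelled available neighbour that still permits 8 edges overall, or leave it unmatched if none does
lex-smallest matching: {2-0, 3-9, 4-10, 5-1, 6-18, 7-21, 12-8, 13-22}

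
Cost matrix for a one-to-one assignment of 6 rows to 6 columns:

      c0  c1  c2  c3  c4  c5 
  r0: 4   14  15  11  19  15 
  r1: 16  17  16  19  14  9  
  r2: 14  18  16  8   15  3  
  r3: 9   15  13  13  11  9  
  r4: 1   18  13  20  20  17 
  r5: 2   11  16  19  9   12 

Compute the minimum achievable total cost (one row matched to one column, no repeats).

one of 2 optimal assignments: row0→col3 (cost 11), row1→col2 (cost 16), row2→col5 (cost 3), row3→col4 (cost 11), row4→col0 (cost 1), row5→col1 (cost 11)
total = 11 + 16 + 3 + 11 + 1 + 11 = 53

Minimum assignment cost: 53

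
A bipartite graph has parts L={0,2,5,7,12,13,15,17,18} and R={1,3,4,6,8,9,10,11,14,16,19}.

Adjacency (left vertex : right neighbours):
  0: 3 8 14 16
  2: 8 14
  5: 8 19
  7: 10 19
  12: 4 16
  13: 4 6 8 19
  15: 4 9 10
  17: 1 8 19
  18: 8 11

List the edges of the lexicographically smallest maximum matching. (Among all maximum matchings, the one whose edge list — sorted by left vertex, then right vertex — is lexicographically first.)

Lex-smallest maximum matching: {(0,3), (2,8), (5,19), (7,10), (12,4), (13,6), (15,9), (17,1), (18,11)}

|M| = 9 (so the lex-smallest maximum matching has 9 edges)
process left vertices in ascending order; for each, take the smallest-labelled available neighbour that still permits 9 edges overall, or leave it unmatched if none does
lex-smallest matching: {0-3, 2-8, 5-19, 7-10, 12-4, 13-6, 15-9, 17-1, 18-11}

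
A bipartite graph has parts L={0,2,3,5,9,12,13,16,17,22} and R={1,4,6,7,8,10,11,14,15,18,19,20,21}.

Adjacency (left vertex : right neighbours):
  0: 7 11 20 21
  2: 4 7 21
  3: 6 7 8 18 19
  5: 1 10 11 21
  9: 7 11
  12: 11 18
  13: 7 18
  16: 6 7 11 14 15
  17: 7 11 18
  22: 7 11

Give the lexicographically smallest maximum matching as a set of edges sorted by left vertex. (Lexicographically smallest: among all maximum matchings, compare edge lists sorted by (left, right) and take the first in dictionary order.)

Lex-smallest maximum matching: {(0,20), (2,4), (3,6), (5,1), (9,7), (12,11), (13,18), (16,14)}

|M| = 8 (so the lex-smallest maximum matching has 8 edges)
process left vertices in ascending order; for each, take the smallest-labelled available neighbour that still permits 8 edges overall, or leave it unmatched if none does
lex-smallest matching: {0-20, 2-4, 3-6, 5-1, 9-7, 12-11, 13-18, 16-14}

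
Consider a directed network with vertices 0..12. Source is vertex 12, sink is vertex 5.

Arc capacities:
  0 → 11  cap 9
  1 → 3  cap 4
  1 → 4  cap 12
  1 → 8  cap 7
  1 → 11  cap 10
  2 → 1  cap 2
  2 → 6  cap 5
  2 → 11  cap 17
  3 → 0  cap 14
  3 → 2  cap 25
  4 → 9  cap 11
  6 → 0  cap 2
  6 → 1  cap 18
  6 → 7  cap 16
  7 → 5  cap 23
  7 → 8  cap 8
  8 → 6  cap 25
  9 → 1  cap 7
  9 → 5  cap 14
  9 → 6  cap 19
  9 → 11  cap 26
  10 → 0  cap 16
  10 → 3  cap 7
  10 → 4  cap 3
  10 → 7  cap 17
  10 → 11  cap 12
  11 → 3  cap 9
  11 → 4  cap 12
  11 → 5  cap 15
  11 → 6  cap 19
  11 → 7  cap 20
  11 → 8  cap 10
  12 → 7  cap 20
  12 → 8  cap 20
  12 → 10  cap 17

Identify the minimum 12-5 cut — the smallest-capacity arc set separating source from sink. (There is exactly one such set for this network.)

augment #1: 12→7→5 push 20
augment #2: 12→10→7→5 push 3
augment #3: 12→10→11→5 push 12
augment #4: 12→10→0→11→5 push 2
augment #5: 12→8→6→0→11→5 push 1
augment #6: 12→8→6→1→4→9→5 push 11
max flow = 49; residual-reachable set from 12 gives S-side
cut edges (S→T): {(4,9), (7,5), (11,5)} total cap 49

Min-cut arcs: {(4,9), (7,5), (11,5)} (total capacity 49)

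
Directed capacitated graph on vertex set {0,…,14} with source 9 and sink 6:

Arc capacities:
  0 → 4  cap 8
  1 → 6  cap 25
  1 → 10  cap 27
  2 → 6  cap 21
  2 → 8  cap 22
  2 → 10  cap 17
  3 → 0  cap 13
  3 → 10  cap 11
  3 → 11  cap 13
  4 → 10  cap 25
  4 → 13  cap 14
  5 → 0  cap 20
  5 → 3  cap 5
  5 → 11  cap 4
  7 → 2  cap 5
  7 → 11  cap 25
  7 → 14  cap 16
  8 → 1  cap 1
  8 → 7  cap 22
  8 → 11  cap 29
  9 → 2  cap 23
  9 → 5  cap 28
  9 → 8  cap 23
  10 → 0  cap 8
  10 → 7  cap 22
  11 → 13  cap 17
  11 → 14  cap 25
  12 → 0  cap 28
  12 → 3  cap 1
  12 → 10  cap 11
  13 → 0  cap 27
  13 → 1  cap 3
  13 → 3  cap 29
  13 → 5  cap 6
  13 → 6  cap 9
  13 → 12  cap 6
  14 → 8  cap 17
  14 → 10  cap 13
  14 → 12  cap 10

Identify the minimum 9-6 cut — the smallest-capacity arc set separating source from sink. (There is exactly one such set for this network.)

augment #1: 9→2→6 push 21
augment #2: 9→8→1→6 push 1
augment #3: 9→5→11→13→6 push 4
augment #4: 9→8→11→13→6 push 5
augment #5: 9→8→11→13→1→6 push 3
max flow = 34; residual-reachable set from 9 gives S-side
cut edges (S→T): {(2,6), (8,1), (13,1), (13,6)} total cap 34

Min-cut arcs: {(2,6), (8,1), (13,1), (13,6)} (total capacity 34)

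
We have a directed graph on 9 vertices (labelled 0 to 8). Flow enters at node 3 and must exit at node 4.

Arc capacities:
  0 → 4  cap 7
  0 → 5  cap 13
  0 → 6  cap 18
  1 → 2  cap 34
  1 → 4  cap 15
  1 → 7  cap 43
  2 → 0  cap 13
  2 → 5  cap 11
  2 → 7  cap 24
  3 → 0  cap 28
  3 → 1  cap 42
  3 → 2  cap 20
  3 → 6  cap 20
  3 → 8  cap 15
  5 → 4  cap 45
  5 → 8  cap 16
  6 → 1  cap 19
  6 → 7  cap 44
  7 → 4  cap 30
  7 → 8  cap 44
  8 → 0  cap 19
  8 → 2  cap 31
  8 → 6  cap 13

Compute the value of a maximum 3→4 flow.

Maximum flow value: 76

augment #1: 3→0→4 bottleneck 7, total now 7
augment #2: 3→1→4 bottleneck 15, total now 22
augment #3: 3→0→5→4 bottleneck 13, total now 35
augment #4: 3→1→7→4 bottleneck 27, total now 62
augment #5: 3→2→5→4 bottleneck 11, total now 73
augment #6: 3→2→7→4 bottleneck 3, total now 76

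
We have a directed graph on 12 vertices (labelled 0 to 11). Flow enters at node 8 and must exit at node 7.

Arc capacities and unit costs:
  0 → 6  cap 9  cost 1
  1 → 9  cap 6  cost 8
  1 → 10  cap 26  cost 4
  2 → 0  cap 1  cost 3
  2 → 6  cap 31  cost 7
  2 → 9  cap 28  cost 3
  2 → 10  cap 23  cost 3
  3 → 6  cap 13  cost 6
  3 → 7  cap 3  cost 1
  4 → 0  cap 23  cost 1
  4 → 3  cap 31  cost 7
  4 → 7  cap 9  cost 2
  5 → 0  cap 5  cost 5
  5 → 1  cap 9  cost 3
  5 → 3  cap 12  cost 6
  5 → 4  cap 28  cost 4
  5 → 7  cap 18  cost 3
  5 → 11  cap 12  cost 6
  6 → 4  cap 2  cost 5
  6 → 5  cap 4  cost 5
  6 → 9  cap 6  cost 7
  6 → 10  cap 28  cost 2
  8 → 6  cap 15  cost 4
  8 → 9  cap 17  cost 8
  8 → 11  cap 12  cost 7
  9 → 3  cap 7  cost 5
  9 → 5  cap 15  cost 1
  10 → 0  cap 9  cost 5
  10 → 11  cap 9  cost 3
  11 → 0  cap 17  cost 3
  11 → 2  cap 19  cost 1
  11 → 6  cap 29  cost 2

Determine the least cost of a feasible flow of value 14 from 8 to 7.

shortest-cost path #1: 8→6→4→7 push 2 @ unit cost 11 (adds 22)
shortest-cost path #2: 8→9→5→7 push 12 @ unit cost 12 (adds 144)
total cost = 166

Minimum cost for 14 units: 166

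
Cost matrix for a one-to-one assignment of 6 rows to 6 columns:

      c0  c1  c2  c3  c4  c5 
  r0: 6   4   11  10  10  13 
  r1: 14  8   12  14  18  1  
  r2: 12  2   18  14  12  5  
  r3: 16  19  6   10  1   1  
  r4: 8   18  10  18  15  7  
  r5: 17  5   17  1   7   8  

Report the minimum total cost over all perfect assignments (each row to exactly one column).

optimal assignment: row0→col0 (cost 6), row1→col5 (cost 1), row2→col1 (cost 2), row3→col4 (cost 1), row4→col2 (cost 10), row5→col3 (cost 1)
total = 6 + 1 + 2 + 1 + 10 + 1 = 21

Minimum assignment cost: 21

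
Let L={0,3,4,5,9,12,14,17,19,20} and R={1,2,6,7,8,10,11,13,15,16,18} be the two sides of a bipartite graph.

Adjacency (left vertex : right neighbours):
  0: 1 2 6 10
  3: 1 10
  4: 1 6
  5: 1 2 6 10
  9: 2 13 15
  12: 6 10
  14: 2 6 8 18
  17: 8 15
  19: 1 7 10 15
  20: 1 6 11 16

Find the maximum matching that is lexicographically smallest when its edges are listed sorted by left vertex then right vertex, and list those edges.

|M| = 9 (so the lex-smallest maximum matching has 9 edges)
process left vertices in ascending order; for each, take the smallest-labelled available neighbour that still permits 9 edges overall, or leave it unmatched if none does
lex-smallest matching: {0-1, 3-10, 4-6, 5-2, 9-13, 14-8, 17-15, 19-7, 20-11}

Lex-smallest maximum matching: {(0,1), (3,10), (4,6), (5,2), (9,13), (14,8), (17,15), (19,7), (20,11)}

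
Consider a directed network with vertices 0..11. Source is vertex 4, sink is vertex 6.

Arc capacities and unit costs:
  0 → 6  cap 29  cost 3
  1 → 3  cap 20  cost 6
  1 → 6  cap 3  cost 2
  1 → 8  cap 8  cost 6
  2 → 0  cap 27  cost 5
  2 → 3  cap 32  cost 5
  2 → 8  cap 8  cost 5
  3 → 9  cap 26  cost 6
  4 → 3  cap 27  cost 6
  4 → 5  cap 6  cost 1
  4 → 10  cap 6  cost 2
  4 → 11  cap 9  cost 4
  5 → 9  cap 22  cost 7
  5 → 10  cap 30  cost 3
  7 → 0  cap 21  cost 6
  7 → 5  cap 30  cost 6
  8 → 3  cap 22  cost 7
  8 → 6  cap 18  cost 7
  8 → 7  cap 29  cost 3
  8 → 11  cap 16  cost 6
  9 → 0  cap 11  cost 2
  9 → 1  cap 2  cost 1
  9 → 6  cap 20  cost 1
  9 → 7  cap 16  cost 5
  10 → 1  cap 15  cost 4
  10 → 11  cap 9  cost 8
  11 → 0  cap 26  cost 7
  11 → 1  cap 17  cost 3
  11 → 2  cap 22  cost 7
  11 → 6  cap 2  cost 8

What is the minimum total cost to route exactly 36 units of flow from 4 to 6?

shortest-cost path #1: 4→10→1→6 push 3 @ unit cost 8 (adds 24)
shortest-cost path #2: 4→5→9→6 push 6 @ unit cost 9 (adds 54)
shortest-cost path #3: 4→11→6 push 2 @ unit cost 12 (adds 24)
shortest-cost path #4: 4→3→9→6 push 14 @ unit cost 13 (adds 182)
shortest-cost path #5: 4→11→0→6 push 7 @ unit cost 14 (adds 98)
shortest-cost path #6: 4→3→9→0→6 push 4 @ unit cost 17 (adds 68)
total cost = 450

Minimum cost for 36 units: 450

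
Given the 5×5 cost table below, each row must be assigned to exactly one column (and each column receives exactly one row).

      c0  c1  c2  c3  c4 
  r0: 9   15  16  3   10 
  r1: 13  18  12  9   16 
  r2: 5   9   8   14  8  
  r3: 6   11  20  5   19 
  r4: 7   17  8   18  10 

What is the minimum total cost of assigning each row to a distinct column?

optimal assignment: row0→col3 (cost 3), row1→col2 (cost 12), row2→col1 (cost 9), row3→col0 (cost 6), row4→col4 (cost 10)
total = 3 + 12 + 9 + 6 + 10 = 40

Minimum assignment cost: 40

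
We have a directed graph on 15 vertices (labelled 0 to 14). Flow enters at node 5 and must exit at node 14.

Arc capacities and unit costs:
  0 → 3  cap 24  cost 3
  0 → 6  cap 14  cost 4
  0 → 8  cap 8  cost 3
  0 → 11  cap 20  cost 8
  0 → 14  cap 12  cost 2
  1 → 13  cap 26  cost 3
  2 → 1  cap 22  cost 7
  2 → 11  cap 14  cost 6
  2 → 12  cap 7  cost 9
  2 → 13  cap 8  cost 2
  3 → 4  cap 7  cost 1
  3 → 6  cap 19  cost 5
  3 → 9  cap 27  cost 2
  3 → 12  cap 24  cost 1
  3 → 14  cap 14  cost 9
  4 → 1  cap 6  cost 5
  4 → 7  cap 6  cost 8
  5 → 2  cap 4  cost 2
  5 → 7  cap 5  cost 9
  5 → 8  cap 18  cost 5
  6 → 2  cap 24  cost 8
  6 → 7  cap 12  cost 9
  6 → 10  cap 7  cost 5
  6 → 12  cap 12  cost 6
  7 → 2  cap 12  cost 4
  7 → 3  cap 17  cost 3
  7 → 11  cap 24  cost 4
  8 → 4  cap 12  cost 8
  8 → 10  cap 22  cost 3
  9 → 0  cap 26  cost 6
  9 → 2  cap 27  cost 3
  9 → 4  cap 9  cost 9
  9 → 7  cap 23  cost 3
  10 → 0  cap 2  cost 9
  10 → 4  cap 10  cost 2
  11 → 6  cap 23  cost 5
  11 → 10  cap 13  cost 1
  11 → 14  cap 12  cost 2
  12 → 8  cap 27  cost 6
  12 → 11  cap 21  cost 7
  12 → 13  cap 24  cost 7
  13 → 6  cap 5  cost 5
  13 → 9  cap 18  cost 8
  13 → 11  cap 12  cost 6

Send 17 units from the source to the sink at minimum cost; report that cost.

shortest-cost path #1: 5→2→11→14 push 4 @ unit cost 10 (adds 40)
shortest-cost path #2: 5→7→11→14 push 5 @ unit cost 15 (adds 75)
shortest-cost path #3: 5→8→10→0→14 push 2 @ unit cost 19 (adds 38)
shortest-cost path #4: 5→8→10→4→7→11→14 push 3 @ unit cost 24 (adds 72)
shortest-cost path #5: 5→8→10→4→7→3→14 push 3 @ unit cost 30 (adds 90)
total cost = 315

Minimum cost for 17 units: 315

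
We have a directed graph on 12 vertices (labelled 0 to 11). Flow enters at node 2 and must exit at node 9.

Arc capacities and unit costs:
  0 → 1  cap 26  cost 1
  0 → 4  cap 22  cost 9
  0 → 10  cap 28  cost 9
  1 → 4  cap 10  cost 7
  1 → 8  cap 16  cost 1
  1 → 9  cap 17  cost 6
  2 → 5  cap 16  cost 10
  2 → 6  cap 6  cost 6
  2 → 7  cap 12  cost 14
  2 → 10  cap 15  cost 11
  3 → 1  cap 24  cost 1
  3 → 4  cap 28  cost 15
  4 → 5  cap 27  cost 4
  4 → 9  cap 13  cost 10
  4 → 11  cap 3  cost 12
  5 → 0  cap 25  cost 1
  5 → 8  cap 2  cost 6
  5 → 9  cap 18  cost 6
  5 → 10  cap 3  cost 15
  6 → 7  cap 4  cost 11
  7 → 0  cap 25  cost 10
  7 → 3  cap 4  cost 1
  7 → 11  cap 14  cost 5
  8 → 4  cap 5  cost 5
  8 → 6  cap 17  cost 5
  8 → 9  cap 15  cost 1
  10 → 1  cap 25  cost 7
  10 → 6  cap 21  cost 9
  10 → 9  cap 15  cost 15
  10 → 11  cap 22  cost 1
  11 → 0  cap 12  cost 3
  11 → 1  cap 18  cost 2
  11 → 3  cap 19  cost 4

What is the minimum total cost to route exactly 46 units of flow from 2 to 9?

Minimum cost for 46 units: 906

shortest-cost path #1: 2→5→0→1→8→9 push 15 @ unit cost 14 (adds 210)
shortest-cost path #2: 2→5→9 push 1 @ unit cost 16 (adds 16)
shortest-cost path #3: 2→10→11→1→0→5→9 push 15 @ unit cost 18 (adds 270)
shortest-cost path #4: 2→7→3→1→9 push 4 @ unit cost 22 (adds 88)
shortest-cost path #5: 2→7→11→1→9 push 3 @ unit cost 27 (adds 81)
shortest-cost path #6: 2→7→11→0→1→9 push 5 @ unit cost 29 (adds 145)
shortest-cost path #7: 2→6→7→11→0→1→9 push 3 @ unit cost 32 (adds 96)
total cost = 906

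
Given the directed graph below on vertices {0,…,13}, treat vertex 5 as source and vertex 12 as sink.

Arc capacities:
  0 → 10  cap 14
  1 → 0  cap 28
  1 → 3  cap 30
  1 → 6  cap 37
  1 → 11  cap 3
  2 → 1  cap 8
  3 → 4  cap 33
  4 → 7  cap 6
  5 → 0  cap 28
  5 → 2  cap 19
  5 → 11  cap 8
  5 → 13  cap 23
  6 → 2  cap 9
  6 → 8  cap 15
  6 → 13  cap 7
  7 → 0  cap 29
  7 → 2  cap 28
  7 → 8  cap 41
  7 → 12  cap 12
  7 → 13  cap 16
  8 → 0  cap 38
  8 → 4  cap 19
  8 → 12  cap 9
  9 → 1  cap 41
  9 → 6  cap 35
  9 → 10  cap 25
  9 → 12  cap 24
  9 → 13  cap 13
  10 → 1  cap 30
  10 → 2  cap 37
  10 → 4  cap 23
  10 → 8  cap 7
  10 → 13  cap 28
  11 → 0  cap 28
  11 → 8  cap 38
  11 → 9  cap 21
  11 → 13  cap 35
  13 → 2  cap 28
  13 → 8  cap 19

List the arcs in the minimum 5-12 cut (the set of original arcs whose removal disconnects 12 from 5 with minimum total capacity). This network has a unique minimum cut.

Min-cut arcs: {(1,11), (4,7), (5,11), (8,12)} (total capacity 26)

augment #1: 5→11→8→12 push 8
augment #2: 5→13→8→12 push 1
augment #3: 5→0→10→4→7→12 push 6
augment #4: 5→2→1→11→9→12 push 3
augment #5: 5→13→8→11→9→12 push 8
max flow = 26; residual-reachable set from 5 gives S-side
cut edges (S→T): {(1,11), (4,7), (5,11), (8,12)} total cap 26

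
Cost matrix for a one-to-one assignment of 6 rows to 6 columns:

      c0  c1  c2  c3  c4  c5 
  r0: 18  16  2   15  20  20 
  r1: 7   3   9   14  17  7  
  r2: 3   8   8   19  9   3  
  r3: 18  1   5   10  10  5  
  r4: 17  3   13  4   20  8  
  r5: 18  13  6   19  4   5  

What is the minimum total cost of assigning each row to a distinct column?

one of 3 optimal assignments: row0→col2 (cost 2), row1→col0 (cost 7), row2→col5 (cost 3), row3→col1 (cost 1), row4→col3 (cost 4), row5→col4 (cost 4)
total = 2 + 7 + 3 + 1 + 4 + 4 = 21

Minimum assignment cost: 21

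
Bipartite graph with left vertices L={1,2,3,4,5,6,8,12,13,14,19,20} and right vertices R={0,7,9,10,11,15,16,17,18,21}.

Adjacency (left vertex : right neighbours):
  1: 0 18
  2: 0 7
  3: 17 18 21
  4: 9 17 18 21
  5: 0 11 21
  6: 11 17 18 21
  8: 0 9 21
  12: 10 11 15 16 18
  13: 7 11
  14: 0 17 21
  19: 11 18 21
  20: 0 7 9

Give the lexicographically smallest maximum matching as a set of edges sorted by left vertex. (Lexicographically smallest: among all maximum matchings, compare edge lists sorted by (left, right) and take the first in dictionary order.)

Lex-smallest maximum matching: {(1,0), (2,7), (3,17), (4,9), (5,11), (6,18), (8,21), (12,10)}

|M| = 8 (so the lex-smallest maximum matching has 8 edges)
process left vertices in ascending order; for each, take the smallest-labelled available neighbour that still permits 8 edges overall, or leave it unmatched if none does
lex-smallest matching: {1-0, 2-7, 3-17, 4-9, 5-11, 6-18, 8-21, 12-10}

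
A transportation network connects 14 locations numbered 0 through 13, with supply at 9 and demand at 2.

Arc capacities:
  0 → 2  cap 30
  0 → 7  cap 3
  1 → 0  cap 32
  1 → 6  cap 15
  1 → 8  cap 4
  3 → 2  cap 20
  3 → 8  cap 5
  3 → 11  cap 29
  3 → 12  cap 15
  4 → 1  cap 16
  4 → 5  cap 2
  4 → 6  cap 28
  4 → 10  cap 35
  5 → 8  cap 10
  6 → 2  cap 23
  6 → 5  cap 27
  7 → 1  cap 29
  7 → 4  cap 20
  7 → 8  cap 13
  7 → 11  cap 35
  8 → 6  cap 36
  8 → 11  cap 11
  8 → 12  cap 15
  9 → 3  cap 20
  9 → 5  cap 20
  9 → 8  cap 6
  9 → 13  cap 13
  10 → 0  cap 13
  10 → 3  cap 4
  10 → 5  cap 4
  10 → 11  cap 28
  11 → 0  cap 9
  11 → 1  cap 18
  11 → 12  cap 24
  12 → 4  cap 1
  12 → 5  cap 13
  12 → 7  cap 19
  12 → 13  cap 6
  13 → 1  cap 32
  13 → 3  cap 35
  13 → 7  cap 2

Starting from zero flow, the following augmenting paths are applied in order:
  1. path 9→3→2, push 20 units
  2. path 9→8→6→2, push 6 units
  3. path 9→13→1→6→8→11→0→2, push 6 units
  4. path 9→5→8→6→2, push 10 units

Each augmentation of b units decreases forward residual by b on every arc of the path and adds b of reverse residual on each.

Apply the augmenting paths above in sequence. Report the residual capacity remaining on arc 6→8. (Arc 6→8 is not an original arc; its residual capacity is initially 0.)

after path 1 (9→3→2, push 20): res(6,8)=0
after path 2 (9→8→6→2, push 6): res(6,8)=6
after path 3 (9→13→1→6→8→11→0→2, push 6): res(6,8)=0
after path 4 (9→5→8→6→2, push 10): res(6,8)=10

Residual capacity of (6,8): 10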